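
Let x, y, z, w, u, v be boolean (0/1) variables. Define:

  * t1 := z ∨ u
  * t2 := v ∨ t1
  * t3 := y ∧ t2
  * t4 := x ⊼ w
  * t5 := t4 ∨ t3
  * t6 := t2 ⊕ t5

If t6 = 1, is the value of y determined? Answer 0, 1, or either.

either

Both values of y occur among assignments with t6 = 1:
  y=0: x=0, y=0, z=0, w=0, u=0, v=0
  y=1: x=0, y=1, z=0, w=0, u=0, v=0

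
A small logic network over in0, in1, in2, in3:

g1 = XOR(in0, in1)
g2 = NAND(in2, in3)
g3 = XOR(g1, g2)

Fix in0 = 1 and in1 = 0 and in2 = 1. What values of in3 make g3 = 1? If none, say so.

Check with in0 = 1 and in1 = 0 and in2 = 1 and in3=1:
g1 = XOR(in0, in1) = XOR(1, 0) = 1
g2 = NAND(in2, in3) = NAND(1, 1) = 0
g3 = XOR(g1, g2) = XOR(1, 0) = 1
So g3 = 1.

in3=1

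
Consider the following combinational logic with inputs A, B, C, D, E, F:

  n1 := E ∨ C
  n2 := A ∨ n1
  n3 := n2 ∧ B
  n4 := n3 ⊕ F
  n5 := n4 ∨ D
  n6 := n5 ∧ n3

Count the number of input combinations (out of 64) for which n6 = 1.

21

n6 = n5 ∧ n3 must be 1, so both n5 = 1 and n3 = 1.
n5 = n4 ∨ D must be 1, so at least one of n4, D is 1.
n3 = n2 ∧ B must be 1, so both n2 = 1 and B = 1.
Enumerating the 64 input combinations, 21 give n6 = 1 and 43 give n6 = 0.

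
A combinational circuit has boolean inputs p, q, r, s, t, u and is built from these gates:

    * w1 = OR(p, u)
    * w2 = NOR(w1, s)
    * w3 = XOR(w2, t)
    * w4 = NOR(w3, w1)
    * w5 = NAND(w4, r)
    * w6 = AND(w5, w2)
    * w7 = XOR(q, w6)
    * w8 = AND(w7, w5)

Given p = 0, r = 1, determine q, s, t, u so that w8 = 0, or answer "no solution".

q=1, s=1, t=0, u=0

Check with p = 0, r = 1 and q=1, s=1, t=0, u=0:
w1 = OR(p, u) = OR(0, 0) = 0
w2 = NOR(w1, s) = NOR(0, 1) = 0
w3 = XOR(w2, t) = XOR(0, 0) = 0
w4 = NOR(w3, w1) = NOR(0, 0) = 1
w5 = NAND(w4, r) = NAND(1, 1) = 0
w6 = AND(w5, w2) = AND(0, 0) = 0
w7 = XOR(q, w6) = XOR(1, 0) = 1
w8 = AND(w7, w5) = AND(1, 0) = 0
So w8 = 0.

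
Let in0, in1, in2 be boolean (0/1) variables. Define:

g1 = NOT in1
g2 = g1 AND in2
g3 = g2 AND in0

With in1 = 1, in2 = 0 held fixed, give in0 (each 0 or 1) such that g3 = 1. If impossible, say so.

no solution exists

With in1 = 1, in2 = 0 fixed, none of the 2 settings of in0 give g3 = 1.
For example, with in0=0:
g1 = NOT in1 = NOT 1 = 0
g2 = g1 AND in2 = 0 AND 0 = 0
g3 = g2 AND in0 = 0 AND 0 = 0
giving g3 = 0 ≠ 1.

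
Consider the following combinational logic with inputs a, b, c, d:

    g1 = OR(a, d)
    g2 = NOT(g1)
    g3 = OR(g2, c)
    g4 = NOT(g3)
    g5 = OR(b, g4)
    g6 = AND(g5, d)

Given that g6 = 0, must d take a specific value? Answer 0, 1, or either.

Both values of d occur among assignments with g6 = 0:
  d=0: a=0, b=0, c=0, d=0
  d=1: a=0, b=0, c=1, d=1

either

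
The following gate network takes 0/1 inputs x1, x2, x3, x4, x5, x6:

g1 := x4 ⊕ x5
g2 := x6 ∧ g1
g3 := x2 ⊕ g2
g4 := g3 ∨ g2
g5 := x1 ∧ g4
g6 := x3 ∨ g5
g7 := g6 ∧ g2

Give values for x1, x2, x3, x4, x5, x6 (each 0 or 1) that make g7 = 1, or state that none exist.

x1=1, x2=1, x3=1, x4=1, x5=0, x6=1

g7 = g6 ∧ g2 must be 1, so both g6 = 1 and g2 = 1.
g6 = x3 ∨ g5 must be 1, so at least one of x3, g5 is 1.
g2 = x6 ∧ g1 must be 1, so both x6 = 1 and g1 = 1.
Check with x1=1, x2=1, x3=1, x4=1, x5=0, x6=1:
g1 = x4 ⊕ x5 = 1 ⊕ 0 = 1
g2 = x6 ∧ g1 = 1 ∧ 1 = 1
g3 = x2 ⊕ g2 = 1 ⊕ 1 = 0
g4 = g3 ∨ g2 = 0 ∨ 1 = 1
g5 = x1 ∧ g4 = 1 ∧ 1 = 1
g6 = x3 ∨ g5 = 1 ∨ 1 = 1
g7 = g6 ∧ g2 = 1 ∧ 1 = 1
So g7 = 1 as required.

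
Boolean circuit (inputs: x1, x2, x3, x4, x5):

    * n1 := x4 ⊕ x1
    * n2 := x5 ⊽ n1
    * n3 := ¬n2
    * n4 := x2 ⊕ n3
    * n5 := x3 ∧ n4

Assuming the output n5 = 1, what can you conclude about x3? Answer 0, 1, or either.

1

n5 = x3 ∧ n4 must be 1, so both x3 = 1 and n4 = 1.
Every assignment with n5 = 1 has x3 = 1; there are 8 such assignment(s).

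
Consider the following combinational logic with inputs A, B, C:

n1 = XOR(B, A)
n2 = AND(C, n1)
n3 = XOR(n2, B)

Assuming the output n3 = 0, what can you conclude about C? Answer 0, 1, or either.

Both values of C occur among assignments with n3 = 0:
  C=0: A=0, B=0, C=0
  C=1: A=0, B=0, C=1

either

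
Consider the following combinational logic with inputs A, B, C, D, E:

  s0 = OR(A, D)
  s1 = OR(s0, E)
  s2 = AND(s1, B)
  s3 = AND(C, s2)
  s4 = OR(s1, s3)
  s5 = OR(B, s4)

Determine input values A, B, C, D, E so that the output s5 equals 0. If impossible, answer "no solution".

A=0 B=0 C=1 D=0 E=0

s5 = OR(B, s4) must be 0, so both B = 0 and s4 = 0.
Check with A=0 B=0 C=1 D=0 E=0:
s0 = OR(A, D) = OR(0, 0) = 0
s1 = OR(s0, E) = OR(0, 0) = 0
s2 = AND(s1, B) = AND(0, 0) = 0
s3 = AND(C, s2) = AND(1, 0) = 0
s4 = OR(s1, s3) = OR(0, 0) = 0
s5 = OR(B, s4) = OR(0, 0) = 0
So s5 = 0 as required.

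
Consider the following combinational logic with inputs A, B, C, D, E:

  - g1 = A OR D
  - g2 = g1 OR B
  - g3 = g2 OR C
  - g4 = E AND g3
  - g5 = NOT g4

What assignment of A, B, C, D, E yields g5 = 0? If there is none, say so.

A=0, B=0, C=1, D=1, E=1

Check with A=0, B=0, C=1, D=1, E=1:
g1 = A OR D = 0 OR 1 = 1
g2 = g1 OR B = 1 OR 0 = 1
g3 = g2 OR C = 1 OR 1 = 1
g4 = E AND g3 = 1 AND 1 = 1
g5 = NOT g4 = NOT 1 = 0
So g5 = 0 as required.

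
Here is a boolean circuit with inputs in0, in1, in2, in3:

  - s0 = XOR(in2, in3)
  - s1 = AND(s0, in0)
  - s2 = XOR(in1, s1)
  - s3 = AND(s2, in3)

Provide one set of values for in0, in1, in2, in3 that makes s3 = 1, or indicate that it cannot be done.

in0=0, in1=1, in2=1, in3=1

s3 = AND(s2, in3) must be 1, so both s2 = 1 and in3 = 1.
s2 = XOR(in1, s1) must be 1, so in1 and s1 differ.
Check with in0=0, in1=1, in2=1, in3=1:
s0 = XOR(in2, in3) = XOR(1, 1) = 0
s1 = AND(s0, in0) = AND(0, 0) = 0
s2 = XOR(in1, s1) = XOR(1, 0) = 1
s3 = AND(s2, in3) = AND(1, 1) = 1
So s3 = 1 as required.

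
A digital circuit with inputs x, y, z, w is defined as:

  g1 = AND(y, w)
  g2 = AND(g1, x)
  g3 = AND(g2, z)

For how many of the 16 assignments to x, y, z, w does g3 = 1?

g3 = AND(g2, z) must be 1, so both g2 = 1 and z = 1.
g2 = AND(g1, x) must be 1, so both g1 = 1 and x = 1.
g1 = AND(y, w) must be 1, so both y = 1 and w = 1.
Satisfying assignments:
  x=1, y=1, z=1, w=1

1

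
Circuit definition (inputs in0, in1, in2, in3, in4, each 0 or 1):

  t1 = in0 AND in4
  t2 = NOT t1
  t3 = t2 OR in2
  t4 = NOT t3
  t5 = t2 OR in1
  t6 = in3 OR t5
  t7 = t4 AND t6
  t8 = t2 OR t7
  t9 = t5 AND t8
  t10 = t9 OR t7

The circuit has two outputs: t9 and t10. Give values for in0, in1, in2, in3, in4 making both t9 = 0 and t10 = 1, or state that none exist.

Check with in0=1 in1=0 in2=0 in3=1 in4=1:
t1 = in0 AND in4 = 1 AND 1 = 1
t2 = NOT t1 = NOT 1 = 0
t3 = t2 OR in2 = 0 OR 0 = 0
t4 = NOT t3 = NOT 0 = 1
t5 = t2 OR in1 = 0 OR 0 = 0
t6 = in3 OR t5 = 1 OR 0 = 1
t7 = t4 AND t6 = 1 AND 1 = 1
t8 = t2 OR t7 = 0 OR 1 = 1
t9 = t5 AND t8 = 0 AND 1 = 0
t10 = t9 OR t7 = 0 OR 1 = 1
So t9 = 0 and t10 = 1.

in0=1 in1=0 in2=0 in3=1 in4=1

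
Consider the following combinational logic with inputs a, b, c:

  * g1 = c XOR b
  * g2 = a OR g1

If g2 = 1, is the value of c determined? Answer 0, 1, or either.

either

Both values of c occur among assignments with g2 = 1:
  c=0: a=0, b=1, c=0
  c=1: a=0, b=0, c=1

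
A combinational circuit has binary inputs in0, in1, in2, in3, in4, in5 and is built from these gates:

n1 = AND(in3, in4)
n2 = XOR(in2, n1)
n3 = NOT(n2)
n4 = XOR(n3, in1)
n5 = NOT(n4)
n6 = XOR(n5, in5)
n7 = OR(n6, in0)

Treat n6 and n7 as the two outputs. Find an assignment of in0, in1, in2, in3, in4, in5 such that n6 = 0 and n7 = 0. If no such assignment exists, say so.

Check with in0=0, in1=0, in2=1, in3=1, in4=0, in5=1:
n1 = AND(in3, in4) = AND(1, 0) = 0
n2 = XOR(in2, n1) = XOR(1, 0) = 1
n3 = NOT(n2) = NOT 1 = 0
n4 = XOR(n3, in1) = XOR(0, 0) = 0
n5 = NOT(n4) = NOT 0 = 1
n6 = XOR(n5, in5) = XOR(1, 1) = 0
n7 = OR(n6, in0) = OR(0, 0) = 0
So n6 = 0 and n7 = 0.

in0=0, in1=0, in2=1, in3=1, in4=0, in5=1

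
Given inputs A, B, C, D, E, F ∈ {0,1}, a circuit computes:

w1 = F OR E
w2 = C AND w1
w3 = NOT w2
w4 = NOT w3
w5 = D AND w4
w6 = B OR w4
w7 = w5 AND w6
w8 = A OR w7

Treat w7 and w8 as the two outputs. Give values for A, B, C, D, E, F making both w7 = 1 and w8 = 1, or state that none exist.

A=1, B=0, C=1, D=1, E=0, F=1

Check with A=1, B=0, C=1, D=1, E=0, F=1:
w1 = F OR E = 1 OR 0 = 1
w2 = C AND w1 = 1 AND 1 = 1
w3 = NOT w2 = NOT 1 = 0
w4 = NOT w3 = NOT 0 = 1
w5 = D AND w4 = 1 AND 1 = 1
w6 = B OR w4 = 0 OR 1 = 1
w7 = w5 AND w6 = 1 AND 1 = 1
w8 = A OR w7 = 1 OR 1 = 1
So w7 = 1 and w8 = 1.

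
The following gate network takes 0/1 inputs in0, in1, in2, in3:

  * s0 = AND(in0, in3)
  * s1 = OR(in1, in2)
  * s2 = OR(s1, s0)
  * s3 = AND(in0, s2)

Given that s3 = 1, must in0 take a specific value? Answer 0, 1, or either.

1

s3 = AND(in0, s2) must be 1, so both in0 = 1 and s2 = 1.
s2 = OR(s1, s0) must be 1, so at least one of s1, s0 is 1.
Every assignment with s3 = 1 has in0 = 1; there are 7 such assignment(s).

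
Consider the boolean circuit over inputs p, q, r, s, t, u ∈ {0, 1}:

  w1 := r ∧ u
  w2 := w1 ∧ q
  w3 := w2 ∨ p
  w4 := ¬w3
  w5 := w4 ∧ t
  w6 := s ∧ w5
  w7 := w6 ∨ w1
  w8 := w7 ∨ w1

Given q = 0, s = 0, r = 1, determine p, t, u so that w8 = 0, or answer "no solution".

w8 = w7 ∨ w1 must be 0, so both w7 = 0 and w1 = 0.
w7 = w6 ∨ w1 must be 0, so both w6 = 0 and w1 = 0.
Check with q = 0, s = 0, r = 1 and p=1, t=1, u=0:
w1 = r ∧ u = 1 ∧ 0 = 0
w2 = w1 ∧ q = 0 ∧ 0 = 0
w3 = w2 ∨ p = 0 ∨ 1 = 1
w4 = ¬w3 = ¬1 = 0
w5 = w4 ∧ t = 0 ∧ 1 = 0
w6 = s ∧ w5 = 0 ∧ 0 = 0
w7 = w6 ∨ w1 = 0 ∨ 0 = 0
w8 = w7 ∨ w1 = 0 ∨ 0 = 0
So w8 = 0.

p=1, t=1, u=0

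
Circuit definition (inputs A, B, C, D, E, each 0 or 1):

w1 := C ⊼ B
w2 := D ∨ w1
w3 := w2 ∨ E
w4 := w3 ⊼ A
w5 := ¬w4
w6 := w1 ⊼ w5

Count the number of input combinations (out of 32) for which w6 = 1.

20

w6 = w1 ⊼ w5 must be 1, so at least one of w1, w5 is 0.
Enumerating the 32 input combinations, 20 give w6 = 1 and 12 give w6 = 0.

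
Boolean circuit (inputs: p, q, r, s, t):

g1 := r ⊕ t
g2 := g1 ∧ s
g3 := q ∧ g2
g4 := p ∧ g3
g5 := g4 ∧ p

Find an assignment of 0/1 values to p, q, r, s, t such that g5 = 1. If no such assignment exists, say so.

Check with p=1, q=1, r=1, s=1, t=0:
g1 = r ⊕ t = 1 ⊕ 0 = 1
g2 = g1 ∧ s = 1 ∧ 1 = 1
g3 = q ∧ g2 = 1 ∧ 1 = 1
g4 = p ∧ g3 = 1 ∧ 1 = 1
g5 = g4 ∧ p = 1 ∧ 1 = 1
So g5 = 1 as required.

p=1, q=1, r=1, s=1, t=0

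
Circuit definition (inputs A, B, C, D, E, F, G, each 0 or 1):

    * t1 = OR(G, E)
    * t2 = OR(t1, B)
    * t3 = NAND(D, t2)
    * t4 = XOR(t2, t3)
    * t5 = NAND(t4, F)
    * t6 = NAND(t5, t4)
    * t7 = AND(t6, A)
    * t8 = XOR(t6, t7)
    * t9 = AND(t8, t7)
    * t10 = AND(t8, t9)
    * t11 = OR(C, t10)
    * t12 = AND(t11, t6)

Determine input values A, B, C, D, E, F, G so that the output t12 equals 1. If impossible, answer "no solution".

A=0, B=0, C=1, D=0, E=1, F=0, G=1

t12 = AND(t11, t6) must be 1, so both t11 = 1 and t6 = 1.
t11 = OR(C, t10) must be 1, so at least one of C, t10 is 1.
t6 = NAND(t5, t4) must be 1, so at least one of t5, t4 is 0.
Check with A=0, B=0, C=1, D=0, E=1, F=0, G=1:
t1 = OR(G, E) = OR(1, 1) = 1
t2 = OR(t1, B) = OR(1, 0) = 1
t3 = NAND(D, t2) = NAND(0, 1) = 1
t4 = XOR(t2, t3) = XOR(1, 1) = 0
t5 = NAND(t4, F) = NAND(0, 0) = 1
t6 = NAND(t5, t4) = NAND(1, 0) = 1
t7 = AND(t6, A) = AND(1, 0) = 0
t8 = XOR(t6, t7) = XOR(1, 0) = 1
t9 = AND(t8, t7) = AND(1, 0) = 0
t10 = AND(t8, t9) = AND(1, 0) = 0
t11 = OR(C, t10) = OR(1, 0) = 1
t12 = AND(t11, t6) = AND(1, 1) = 1
So t12 = 1 as required.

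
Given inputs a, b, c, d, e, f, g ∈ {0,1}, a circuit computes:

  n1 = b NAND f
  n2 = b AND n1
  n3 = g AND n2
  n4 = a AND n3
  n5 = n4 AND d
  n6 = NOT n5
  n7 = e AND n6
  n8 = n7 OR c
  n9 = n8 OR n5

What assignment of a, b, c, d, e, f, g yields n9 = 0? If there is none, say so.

n9 = n8 OR n5 must be 0, so both n8 = 0 and n5 = 0.
n8 = n7 OR c must be 0, so both n7 = 0 and c = 0.
n5 = n4 AND d must be 0, so at least one of n4, d is 0.
Check with a=1 b=0 c=0 d=0 e=0 f=1 g=1:
n1 = b NAND f = 0 NAND 1 = 1
n2 = b AND n1 = 0 AND 1 = 0
n3 = g AND n2 = 1 AND 0 = 0
n4 = a AND n3 = 1 AND 0 = 0
n5 = n4 AND d = 0 AND 0 = 0
n6 = NOT n5 = NOT 0 = 1
n7 = e AND n6 = 0 AND 1 = 0
n8 = n7 OR c = 0 OR 0 = 0
n9 = n8 OR n5 = 0 OR 0 = 0
So n9 = 0 as required.

a=1 b=0 c=0 d=0 e=0 f=1 g=1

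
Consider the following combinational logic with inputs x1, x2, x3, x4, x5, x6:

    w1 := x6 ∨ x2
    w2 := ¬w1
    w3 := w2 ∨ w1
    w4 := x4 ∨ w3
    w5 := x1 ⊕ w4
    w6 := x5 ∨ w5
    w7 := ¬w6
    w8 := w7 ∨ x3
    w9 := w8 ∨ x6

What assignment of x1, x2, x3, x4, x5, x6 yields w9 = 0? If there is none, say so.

w9 = w8 ∨ x6 must be 0, so both w8 = 0 and x6 = 0.
Check with x1=0, x2=1, x3=0, x4=1, x5=1, x6=0:
w1 = x6 ∨ x2 = 0 ∨ 1 = 1
w2 = ¬w1 = ¬1 = 0
w3 = w2 ∨ w1 = 0 ∨ 1 = 1
w4 = x4 ∨ w3 = 1 ∨ 1 = 1
w5 = x1 ⊕ w4 = 0 ⊕ 1 = 1
w6 = x5 ∨ w5 = 1 ∨ 1 = 1
w7 = ¬w6 = ¬1 = 0
w8 = w7 ∨ x3 = 0 ∨ 0 = 0
w9 = w8 ∨ x6 = 0 ∨ 0 = 0
So w9 = 0 as required.

x1=0, x2=1, x3=0, x4=1, x5=1, x6=0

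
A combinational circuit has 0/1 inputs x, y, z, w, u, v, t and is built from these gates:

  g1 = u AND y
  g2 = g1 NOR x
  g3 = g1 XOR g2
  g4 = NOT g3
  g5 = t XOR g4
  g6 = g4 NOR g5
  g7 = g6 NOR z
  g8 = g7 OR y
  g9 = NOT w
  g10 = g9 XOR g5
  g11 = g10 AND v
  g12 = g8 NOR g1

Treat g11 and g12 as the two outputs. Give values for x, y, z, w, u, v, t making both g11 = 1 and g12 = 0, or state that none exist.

x=0 y=1 z=1 w=0 u=0 v=1 t=0

Check with x=0 y=1 z=1 w=0 u=0 v=1 t=0:
g1 = u AND y = 0 AND 1 = 0
g2 = g1 NOR x = 0 NOR 0 = 1
g3 = g1 XOR g2 = 0 XOR 1 = 1
g4 = NOT g3 = NOT 1 = 0
g5 = t XOR g4 = 0 XOR 0 = 0
g6 = g4 NOR g5 = 0 NOR 0 = 1
g7 = g6 NOR z = 1 NOR 1 = 0
g8 = g7 OR y = 0 OR 1 = 1
g9 = NOT w = NOT 0 = 1
g10 = g9 XOR g5 = 1 XOR 0 = 1
g11 = g10 AND v = 1 AND 1 = 1
g12 = g8 NOR g1 = 1 NOR 0 = 0
So g11 = 1 and g12 = 0.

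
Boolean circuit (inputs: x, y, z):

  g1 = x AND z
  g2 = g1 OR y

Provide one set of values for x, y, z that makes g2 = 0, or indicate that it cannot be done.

x=1, y=0, z=0

Check with x=1, y=0, z=0:
g1 = x AND z = 1 AND 0 = 0
g2 = g1 OR y = 0 OR 0 = 0
So g2 = 0 as required.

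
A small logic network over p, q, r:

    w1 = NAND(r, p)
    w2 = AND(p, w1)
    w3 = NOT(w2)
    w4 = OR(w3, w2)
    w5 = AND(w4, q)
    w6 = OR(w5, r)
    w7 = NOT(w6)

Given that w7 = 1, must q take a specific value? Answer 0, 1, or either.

w7 = NOT(w6) must be 1, so w6 = 0.
Every assignment with w7 = 1 has q = 0; there are 2 such assignment(s).
  p=0, q=0, r=0
  p=1, q=0, r=0

0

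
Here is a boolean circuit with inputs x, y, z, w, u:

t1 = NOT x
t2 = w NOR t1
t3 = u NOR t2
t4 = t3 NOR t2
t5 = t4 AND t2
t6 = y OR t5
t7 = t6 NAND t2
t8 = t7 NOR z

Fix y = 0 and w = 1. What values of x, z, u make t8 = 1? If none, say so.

With y = 0 and w = 1 fixed, none of the 8 settings of x, z, u give t8 = 1.
For example, with x=0, z=1, u=0:
t1 = NOT x = NOT 0 = 1
t2 = w NOR t1 = 1 NOR 1 = 0
t3 = u NOR t2 = 0 NOR 0 = 1
t4 = t3 NOR t2 = 1 NOR 0 = 0
t5 = t4 AND t2 = 0 AND 0 = 0
t6 = y OR t5 = 0 OR 0 = 0
t7 = t6 NAND t2 = 0 NAND 0 = 1
t8 = t7 NOR z = 1 NOR 1 = 0
giving t8 = 0 ≠ 1.

no solution exists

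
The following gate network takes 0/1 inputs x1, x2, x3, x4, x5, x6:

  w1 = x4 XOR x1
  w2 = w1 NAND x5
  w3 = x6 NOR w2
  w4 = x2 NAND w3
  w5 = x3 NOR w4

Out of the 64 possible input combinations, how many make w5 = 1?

w5 = x3 NOR w4 must be 1, so both x3 = 0 and w4 = 0.
w4 = x2 NAND w3 must be 0, so both x2 = 1 and w3 = 1.
Satisfying assignments:
  x1=0, x2=1, x3=0, x4=1, x5=1, x6=0
  x1=1, x2=1, x3=0, x4=0, x5=1, x6=0

2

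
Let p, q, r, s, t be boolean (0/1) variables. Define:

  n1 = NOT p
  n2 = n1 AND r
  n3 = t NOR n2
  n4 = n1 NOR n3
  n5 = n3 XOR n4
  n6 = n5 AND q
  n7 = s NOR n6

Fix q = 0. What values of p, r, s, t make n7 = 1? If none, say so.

Check with q = 0 and p=1, r=0, s=0, t=1:
n1 = NOT p = NOT 1 = 0
n2 = n1 AND r = 0 AND 0 = 0
n3 = t NOR n2 = 1 NOR 0 = 0
n4 = n1 NOR n3 = 0 NOR 0 = 1
n5 = n3 XOR n4 = 0 XOR 1 = 1
n6 = n5 AND q = 1 AND 0 = 0
n7 = s NOR n6 = 0 NOR 0 = 1
So n7 = 1.

p=1 r=0 s=0 t=1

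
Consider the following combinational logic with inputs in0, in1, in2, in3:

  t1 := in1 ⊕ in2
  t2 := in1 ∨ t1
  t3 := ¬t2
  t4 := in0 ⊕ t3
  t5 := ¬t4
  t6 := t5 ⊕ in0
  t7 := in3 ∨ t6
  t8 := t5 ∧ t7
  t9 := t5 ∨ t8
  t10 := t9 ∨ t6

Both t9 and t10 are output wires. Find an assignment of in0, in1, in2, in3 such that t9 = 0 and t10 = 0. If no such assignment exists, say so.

in0=0 in1=0 in2=0 in3=0

Check with in0=0 in1=0 in2=0 in3=0:
t1 = in1 ⊕ in2 = 0 ⊕ 0 = 0
t2 = in1 ∨ t1 = 0 ∨ 0 = 0
t3 = ¬t2 = ¬0 = 1
t4 = in0 ⊕ t3 = 0 ⊕ 1 = 1
t5 = ¬t4 = ¬1 = 0
t6 = t5 ⊕ in0 = 0 ⊕ 0 = 0
t7 = in3 ∨ t6 = 0 ∨ 0 = 0
t8 = t5 ∧ t7 = 0 ∧ 0 = 0
t9 = t5 ∨ t8 = 0 ∨ 0 = 0
t10 = t9 ∨ t6 = 0 ∨ 0 = 0
So t9 = 0 and t10 = 0.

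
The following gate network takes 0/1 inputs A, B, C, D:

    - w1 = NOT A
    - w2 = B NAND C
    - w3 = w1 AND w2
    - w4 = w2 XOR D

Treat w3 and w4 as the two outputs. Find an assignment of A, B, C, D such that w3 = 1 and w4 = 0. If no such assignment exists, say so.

A=0, B=0, C=0, D=1

Check with A=0, B=0, C=0, D=1:
w1 = NOT A = NOT 0 = 1
w2 = B NAND C = 0 NAND 0 = 1
w3 = w1 AND w2 = 1 AND 1 = 1
w4 = w2 XOR D = 1 XOR 1 = 0
So w3 = 1 and w4 = 0.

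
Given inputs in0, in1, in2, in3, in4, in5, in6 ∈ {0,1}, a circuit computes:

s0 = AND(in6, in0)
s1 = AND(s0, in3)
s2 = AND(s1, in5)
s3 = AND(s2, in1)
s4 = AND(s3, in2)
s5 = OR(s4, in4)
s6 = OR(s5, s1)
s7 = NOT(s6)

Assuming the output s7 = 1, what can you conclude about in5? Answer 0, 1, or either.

Both values of in5 occur among assignments with s7 = 1:
  in5=0: in0=0, in1=0, in2=0, in3=0, in4=0, in5=0, in6=0
  in5=1: in0=0, in1=0, in2=0, in3=0, in4=0, in5=1, in6=0

either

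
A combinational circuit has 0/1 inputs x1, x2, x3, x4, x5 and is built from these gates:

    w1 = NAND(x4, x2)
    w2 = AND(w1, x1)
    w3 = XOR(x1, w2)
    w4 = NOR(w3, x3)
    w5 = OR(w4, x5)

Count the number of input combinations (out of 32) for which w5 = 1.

23

w5 = OR(w4, x5) must be 1, so at least one of w4, x5 is 1.
Enumerating the 32 input combinations, 23 give w5 = 1 and 9 give w5 = 0.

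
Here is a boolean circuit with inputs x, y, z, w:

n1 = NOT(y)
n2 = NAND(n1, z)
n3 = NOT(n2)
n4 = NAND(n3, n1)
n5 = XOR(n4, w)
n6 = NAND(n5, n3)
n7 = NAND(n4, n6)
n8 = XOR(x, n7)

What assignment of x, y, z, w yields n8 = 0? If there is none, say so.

x=1 y=0 z=1 w=1

n8 = XOR(x, n7) must be 0, so x and n7 are equal.
Check with x=1 y=0 z=1 w=1:
n1 = NOT(y) = NOT 0 = 1
n2 = NAND(n1, z) = NAND(1, 1) = 0
n3 = NOT(n2) = NOT 0 = 1
n4 = NAND(n3, n1) = NAND(1, 1) = 0
n5 = XOR(n4, w) = XOR(0, 1) = 1
n6 = NAND(n5, n3) = NAND(1, 1) = 0
n7 = NAND(n4, n6) = NAND(0, 0) = 1
n8 = XOR(x, n7) = XOR(1, 1) = 0
So n8 = 0 as required.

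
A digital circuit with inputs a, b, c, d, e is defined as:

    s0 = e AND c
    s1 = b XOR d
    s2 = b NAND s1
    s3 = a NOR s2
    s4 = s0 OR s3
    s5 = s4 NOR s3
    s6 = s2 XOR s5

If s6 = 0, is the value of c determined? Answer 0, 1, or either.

Both values of c occur among assignments with s6 = 0:
  c=0: a=0, b=0, c=0, d=0, e=0
  c=1: a=0, b=0, c=1, d=0, e=0

either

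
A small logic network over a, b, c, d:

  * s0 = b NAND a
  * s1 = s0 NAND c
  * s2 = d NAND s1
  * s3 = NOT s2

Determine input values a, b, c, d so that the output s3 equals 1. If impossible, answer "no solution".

a=1, b=0, c=0, d=1

s3 = NOT s2 must be 1, so s2 = 0.
s2 = d NAND s1 must be 0, so both d = 1 and s1 = 1.
s1 = s0 NAND c must be 1, so at least one of s0, c is 0.
Check with a=1, b=0, c=0, d=1:
s0 = b NAND a = 0 NAND 1 = 1
s1 = s0 NAND c = 1 NAND 0 = 1
s2 = d NAND s1 = 1 NAND 1 = 0
s3 = NOT s2 = NOT 0 = 1
So s3 = 1 as required.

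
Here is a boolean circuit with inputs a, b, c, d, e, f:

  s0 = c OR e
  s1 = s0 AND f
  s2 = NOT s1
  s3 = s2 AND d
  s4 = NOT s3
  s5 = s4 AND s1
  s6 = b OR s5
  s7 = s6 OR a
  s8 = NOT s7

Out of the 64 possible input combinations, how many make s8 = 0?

s8 = NOT s7 must be 0, so s7 = 1.
Enumerating the 64 input combinations, 54 give s8 = 0 and 10 give s8 = 1.

54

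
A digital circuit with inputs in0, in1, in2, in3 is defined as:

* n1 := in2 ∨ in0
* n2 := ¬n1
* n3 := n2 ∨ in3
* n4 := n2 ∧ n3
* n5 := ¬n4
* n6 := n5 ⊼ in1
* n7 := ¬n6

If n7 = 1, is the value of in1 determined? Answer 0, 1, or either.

1

n7 = ¬n6 must be 1, so n6 = 0.
n6 = n5 ⊼ in1 must be 0, so both n5 = 1 and in1 = 1.
n5 = ¬n4 must be 1, so n4 = 0.
Every assignment with n7 = 1 has in1 = 1; there are 6 such assignment(s).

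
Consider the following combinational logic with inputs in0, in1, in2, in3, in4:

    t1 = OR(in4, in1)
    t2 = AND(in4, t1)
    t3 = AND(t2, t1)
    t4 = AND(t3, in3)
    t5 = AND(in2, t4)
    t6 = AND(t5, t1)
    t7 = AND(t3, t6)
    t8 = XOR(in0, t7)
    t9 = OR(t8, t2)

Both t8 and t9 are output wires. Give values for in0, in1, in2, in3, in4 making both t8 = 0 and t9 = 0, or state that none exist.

Check with in0=0 in1=1 in2=0 in3=1 in4=0:
t1 = OR(in4, in1) = OR(0, 1) = 1
t2 = AND(in4, t1) = AND(0, 1) = 0
t3 = AND(t2, t1) = AND(0, 1) = 0
t4 = AND(t3, in3) = AND(0, 1) = 0
t5 = AND(in2, t4) = AND(0, 0) = 0
t6 = AND(t5, t1) = AND(0, 1) = 0
t7 = AND(t3, t6) = AND(0, 0) = 0
t8 = XOR(in0, t7) = XOR(0, 0) = 0
t9 = OR(t8, t2) = OR(0, 0) = 0
So t8 = 0 and t9 = 0.

in0=0 in1=1 in2=0 in3=1 in4=0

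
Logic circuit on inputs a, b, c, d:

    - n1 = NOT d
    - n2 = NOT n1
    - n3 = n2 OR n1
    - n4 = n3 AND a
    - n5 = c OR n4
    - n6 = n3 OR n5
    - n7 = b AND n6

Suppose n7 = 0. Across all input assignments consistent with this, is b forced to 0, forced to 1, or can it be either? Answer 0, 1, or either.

n7 = b AND n6 must be 0, so at least one of b, n6 is 0.
Every assignment with n7 = 0 has b = 0; there are 8 such assignment(s).

0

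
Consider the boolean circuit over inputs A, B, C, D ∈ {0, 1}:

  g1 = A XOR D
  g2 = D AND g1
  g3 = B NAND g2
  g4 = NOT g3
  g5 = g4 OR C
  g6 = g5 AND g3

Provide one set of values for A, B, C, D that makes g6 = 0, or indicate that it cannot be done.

Check with A=1, B=1, C=0, D=0:
g1 = A XOR D = 1 XOR 0 = 1
g2 = D AND g1 = 0 AND 1 = 0
g3 = B NAND g2 = 1 NAND 0 = 1
g4 = NOT g3 = NOT 1 = 0
g5 = g4 OR C = 0 OR 0 = 0
g6 = g5 AND g3 = 0 AND 1 = 0
So g6 = 0 as required.

A=1, B=1, C=0, D=0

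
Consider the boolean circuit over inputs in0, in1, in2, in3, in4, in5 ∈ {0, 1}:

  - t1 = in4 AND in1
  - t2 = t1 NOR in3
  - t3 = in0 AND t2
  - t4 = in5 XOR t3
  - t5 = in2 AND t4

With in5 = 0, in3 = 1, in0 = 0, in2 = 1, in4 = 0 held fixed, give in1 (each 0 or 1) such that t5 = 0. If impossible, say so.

Check with in5 = 0, in3 = 1, in0 = 0, in2 = 1, in4 = 0 and in1=0:
t1 = in4 AND in1 = 0 AND 0 = 0
t2 = t1 NOR in3 = 0 NOR 1 = 0
t3 = in0 AND t2 = 0 AND 0 = 0
t4 = in5 XOR t3 = 0 XOR 0 = 0
t5 = in2 AND t4 = 1 AND 0 = 0
So t5 = 0.

in1=0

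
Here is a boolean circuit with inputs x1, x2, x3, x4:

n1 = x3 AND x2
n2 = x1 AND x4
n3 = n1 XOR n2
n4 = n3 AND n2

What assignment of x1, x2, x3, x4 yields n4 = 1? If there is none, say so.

n4 = n3 AND n2 must be 1, so both n3 = 1 and n2 = 1.
n3 = n1 XOR n2 must be 1, so n1 and n2 differ.
n2 = x1 AND x4 must be 1, so both x1 = 1 and x4 = 1.
Check with x1=1, x2=1, x3=0, x4=1:
n1 = x3 AND x2 = 0 AND 1 = 0
n2 = x1 AND x4 = 1 AND 1 = 1
n3 = n1 XOR n2 = 0 XOR 1 = 1
n4 = n3 AND n2 = 1 AND 1 = 1
So n4 = 1 as required.

x1=1, x2=1, x3=0, x4=1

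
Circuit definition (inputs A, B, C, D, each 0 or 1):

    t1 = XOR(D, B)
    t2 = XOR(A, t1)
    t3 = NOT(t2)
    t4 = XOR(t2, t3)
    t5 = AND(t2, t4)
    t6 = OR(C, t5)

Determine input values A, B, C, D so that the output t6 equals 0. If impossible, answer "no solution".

A=0 B=1 C=0 D=1

Check with A=0 B=1 C=0 D=1:
t1 = XOR(D, B) = XOR(1, 1) = 0
t2 = XOR(A, t1) = XOR(0, 0) = 0
t3 = NOT(t2) = NOT 0 = 1
t4 = XOR(t2, t3) = XOR(0, 1) = 1
t5 = AND(t2, t4) = AND(0, 1) = 0
t6 = OR(C, t5) = OR(0, 0) = 0
So t6 = 0 as required.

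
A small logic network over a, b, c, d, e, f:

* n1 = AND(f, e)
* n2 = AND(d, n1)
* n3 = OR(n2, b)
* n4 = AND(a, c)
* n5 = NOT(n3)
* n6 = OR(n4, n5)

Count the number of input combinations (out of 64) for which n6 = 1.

37

n6 = OR(n4, n5) must be 1, so at least one of n4, n5 is 1.
Enumerating the 64 input combinations, 37 give n6 = 1 and 27 give n6 = 0.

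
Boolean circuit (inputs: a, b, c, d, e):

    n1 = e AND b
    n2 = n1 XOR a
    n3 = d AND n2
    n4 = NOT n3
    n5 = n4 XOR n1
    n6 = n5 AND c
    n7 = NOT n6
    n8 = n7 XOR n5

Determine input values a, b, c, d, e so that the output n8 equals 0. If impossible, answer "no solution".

n8 = n7 XOR n5 must be 0, so n7 and n5 are equal.
Check with a=0 b=0 c=0 d=1 e=0:
n1 = e AND b = 0 AND 0 = 0
n2 = n1 XOR a = 0 XOR 0 = 0
n3 = d AND n2 = 1 AND 0 = 0
n4 = NOT n3 = NOT 0 = 1
n5 = n4 XOR n1 = 1 XOR 0 = 1
n6 = n5 AND c = 1 AND 0 = 0
n7 = NOT n6 = NOT 0 = 1
n8 = n7 XOR n5 = 1 XOR 1 = 0
So n8 = 0 as required.

a=0 b=0 c=0 d=1 e=0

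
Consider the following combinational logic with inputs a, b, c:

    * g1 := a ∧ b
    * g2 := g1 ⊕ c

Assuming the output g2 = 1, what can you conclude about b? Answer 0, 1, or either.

Both values of b occur among assignments with g2 = 1:
  b=0: a=0, b=0, c=1
  b=1: a=0, b=1, c=1

either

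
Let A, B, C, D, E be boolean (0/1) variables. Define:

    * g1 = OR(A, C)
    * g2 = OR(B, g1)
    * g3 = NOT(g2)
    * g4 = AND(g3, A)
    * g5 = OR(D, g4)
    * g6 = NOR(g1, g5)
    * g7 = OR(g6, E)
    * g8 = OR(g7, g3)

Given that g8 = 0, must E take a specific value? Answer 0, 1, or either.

0

g8 = OR(g7, g3) must be 0, so both g7 = 0 and g3 = 0.
Every assignment with g8 = 0 has E = 0; there are 13 such assignment(s).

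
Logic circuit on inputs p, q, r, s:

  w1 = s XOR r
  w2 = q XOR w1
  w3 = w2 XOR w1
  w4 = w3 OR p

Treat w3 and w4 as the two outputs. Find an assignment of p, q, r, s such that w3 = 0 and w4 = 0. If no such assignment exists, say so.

Check with p=0 q=0 r=1 s=1:
w1 = s XOR r = 1 XOR 1 = 0
w2 = q XOR w1 = 0 XOR 0 = 0
w3 = w2 XOR w1 = 0 XOR 0 = 0
w4 = w3 OR p = 0 OR 0 = 0
So w3 = 0 and w4 = 0.

p=0 q=0 r=1 s=1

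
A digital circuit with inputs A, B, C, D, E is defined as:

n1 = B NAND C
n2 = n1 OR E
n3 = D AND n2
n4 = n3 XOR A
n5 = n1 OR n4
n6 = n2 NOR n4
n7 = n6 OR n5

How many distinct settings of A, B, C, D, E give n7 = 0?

n7 = n6 OR n5 must be 0, so both n6 = 0 and n5 = 0.
n6 = n2 NOR n4 must be 0, so at least one of n2, n4 is 1.
n5 = n1 OR n4 must be 0, so both n1 = 0 and n4 = 0.
Satisfying assignments:
  A=0, B=1, C=1, D=0, E=1
  A=1, B=1, C=1, D=1, E=1

2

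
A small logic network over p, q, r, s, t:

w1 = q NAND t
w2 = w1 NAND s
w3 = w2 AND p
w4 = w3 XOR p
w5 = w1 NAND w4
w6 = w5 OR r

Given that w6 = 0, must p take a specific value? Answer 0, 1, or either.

w6 = w5 OR r must be 0, so both w5 = 0 and r = 0.
Every assignment with w6 = 0 has p = 1; there are 3 such assignment(s).
  p=1, q=0, r=0, s=1, t=0
  p=1, q=0, r=0, s=1, t=1
  p=1, q=1, r=0, s=1, t=0

1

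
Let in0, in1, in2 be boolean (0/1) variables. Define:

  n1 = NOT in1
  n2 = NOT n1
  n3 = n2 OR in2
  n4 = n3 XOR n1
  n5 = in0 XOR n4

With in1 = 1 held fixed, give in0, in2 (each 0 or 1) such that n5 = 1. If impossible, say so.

n5 = in0 XOR n4 must be 1, so in0 and n4 differ.
Check with in1 = 1 and in0=0, in2=0:
n1 = NOT in1 = NOT 1 = 0
n2 = NOT n1 = NOT 0 = 1
n3 = n2 OR in2 = 1 OR 0 = 1
n4 = n3 XOR n1 = 1 XOR 0 = 1
n5 = in0 XOR n4 = 0 XOR 1 = 1
So n5 = 1.

in0=0 in2=0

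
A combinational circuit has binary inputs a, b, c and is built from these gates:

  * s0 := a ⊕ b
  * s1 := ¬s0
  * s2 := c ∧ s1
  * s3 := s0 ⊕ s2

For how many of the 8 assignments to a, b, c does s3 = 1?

s3 = s0 ⊕ s2 must be 1, so s0 and s2 differ.
Satisfying assignments:
  a=0, b=0, c=1
  a=0, b=1, c=0
  a=0, b=1, c=1
  a=1, b=0, c=0
  a=1, b=0, c=1
  a=1, b=1, c=1

6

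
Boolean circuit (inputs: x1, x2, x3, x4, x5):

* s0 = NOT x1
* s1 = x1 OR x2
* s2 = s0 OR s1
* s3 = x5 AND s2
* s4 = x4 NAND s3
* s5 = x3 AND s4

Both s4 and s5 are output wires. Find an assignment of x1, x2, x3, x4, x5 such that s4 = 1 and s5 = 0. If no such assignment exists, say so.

x1=0, x2=0, x3=0, x4=1, x5=0

Check with x1=0, x2=0, x3=0, x4=1, x5=0:
s0 = NOT x1 = NOT 0 = 1
s1 = x1 OR x2 = 0 OR 0 = 0
s2 = s0 OR s1 = 1 OR 0 = 1
s3 = x5 AND s2 = 0 AND 1 = 0
s4 = x4 NAND s3 = 1 NAND 0 = 1
s5 = x3 AND s4 = 0 AND 1 = 0
So s4 = 1 and s5 = 0.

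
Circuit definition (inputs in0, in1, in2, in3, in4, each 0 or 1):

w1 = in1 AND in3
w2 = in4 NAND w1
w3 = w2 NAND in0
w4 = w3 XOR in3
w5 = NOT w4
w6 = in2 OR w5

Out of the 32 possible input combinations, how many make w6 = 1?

25

w6 = in2 OR w5 must be 1, so at least one of in2, w5 is 1.
Enumerating the 32 input combinations, 25 give w6 = 1 and 7 give w6 = 0.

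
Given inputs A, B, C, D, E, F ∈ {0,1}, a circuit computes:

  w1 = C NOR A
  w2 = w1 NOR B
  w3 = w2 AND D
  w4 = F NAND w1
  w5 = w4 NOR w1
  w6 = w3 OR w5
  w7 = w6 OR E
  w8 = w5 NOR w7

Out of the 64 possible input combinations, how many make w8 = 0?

38

w8 = w5 NOR w7 must be 0, so at least one of w5, w7 is 1.
Enumerating the 64 input combinations, 38 give w8 = 0 and 26 give w8 = 1.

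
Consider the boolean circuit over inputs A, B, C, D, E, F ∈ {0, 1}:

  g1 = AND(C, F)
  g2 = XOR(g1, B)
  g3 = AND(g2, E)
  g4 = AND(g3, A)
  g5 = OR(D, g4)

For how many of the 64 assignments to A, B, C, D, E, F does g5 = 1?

g5 = OR(D, g4) must be 1, so at least one of D, g4 is 1.
Enumerating the 64 input combinations, 36 give g5 = 1 and 28 give g5 = 0.

36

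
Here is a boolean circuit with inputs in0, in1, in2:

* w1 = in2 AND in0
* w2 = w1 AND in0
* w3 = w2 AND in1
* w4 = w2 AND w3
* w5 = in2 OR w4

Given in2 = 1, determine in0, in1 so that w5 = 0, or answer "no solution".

no solution exists

With in2 = 1 fixed, none of the 4 settings of in0, in1 give w5 = 0.
For example, with in0=0, in1=1:
w1 = in2 AND in0 = 1 AND 0 = 0
w2 = w1 AND in0 = 0 AND 0 = 0
w3 = w2 AND in1 = 0 AND 1 = 0
w4 = w2 AND w3 = 0 AND 0 = 0
w5 = in2 OR w4 = 1 OR 0 = 1
giving w5 = 1 ≠ 0.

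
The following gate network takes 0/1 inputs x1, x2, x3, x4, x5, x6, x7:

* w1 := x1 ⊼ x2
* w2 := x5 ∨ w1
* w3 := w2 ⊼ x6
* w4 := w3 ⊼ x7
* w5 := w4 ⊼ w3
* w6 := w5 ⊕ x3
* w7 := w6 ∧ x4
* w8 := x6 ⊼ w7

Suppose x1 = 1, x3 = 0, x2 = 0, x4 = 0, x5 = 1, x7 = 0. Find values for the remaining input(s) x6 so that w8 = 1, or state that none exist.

w8 = x6 ⊼ w7 must be 1, so at least one of x6, w7 is 0.
Check with x1 = 1, x3 = 0, x2 = 0, x4 = 0, x5 = 1, x7 = 0 and x6=1:
w1 = x1 ⊼ x2 = 1 ⊼ 0 = 1
w2 = x5 ∨ w1 = 1 ∨ 1 = 1
w3 = w2 ⊼ x6 = 1 ⊼ 1 = 0
w4 = w3 ⊼ x7 = 0 ⊼ 0 = 1
w5 = w4 ⊼ w3 = 1 ⊼ 0 = 1
w6 = w5 ⊕ x3 = 1 ⊕ 0 = 1
w7 = w6 ∧ x4 = 1 ∧ 0 = 0
w8 = x6 ⊼ w7 = 1 ⊼ 0 = 1
So w8 = 1.

x6=1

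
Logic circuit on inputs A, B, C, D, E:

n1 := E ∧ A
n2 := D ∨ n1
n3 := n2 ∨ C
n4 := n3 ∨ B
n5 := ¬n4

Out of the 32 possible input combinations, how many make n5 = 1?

n5 = ¬n4 must be 1, so n4 = 0.
Enumerating the 32 input combinations, 3 give n5 = 1 and 29 give n5 = 0.

3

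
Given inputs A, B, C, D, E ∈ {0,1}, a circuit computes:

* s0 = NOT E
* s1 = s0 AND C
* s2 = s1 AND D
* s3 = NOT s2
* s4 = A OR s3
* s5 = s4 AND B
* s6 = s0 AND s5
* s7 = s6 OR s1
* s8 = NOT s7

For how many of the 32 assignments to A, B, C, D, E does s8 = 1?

20

s8 = NOT s7 must be 1, so s7 = 0.
s7 = s6 OR s1 must be 0, so both s6 = 0 and s1 = 0.
s6 = s0 AND s5 must be 0, so at least one of s0, s5 is 0.
Enumerating the 32 input combinations, 20 give s8 = 1 and 12 give s8 = 0.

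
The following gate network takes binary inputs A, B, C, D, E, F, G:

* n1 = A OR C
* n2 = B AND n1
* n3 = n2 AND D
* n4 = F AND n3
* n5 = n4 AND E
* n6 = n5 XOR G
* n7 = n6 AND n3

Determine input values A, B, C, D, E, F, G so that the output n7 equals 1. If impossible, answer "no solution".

A=0 B=1 C=1 D=1 E=1 F=0 G=1

n7 = n6 AND n3 must be 1, so both n6 = 1 and n3 = 1.
n6 = n5 XOR G must be 1, so n5 and G differ.
Check with A=0 B=1 C=1 D=1 E=1 F=0 G=1:
n1 = A OR C = 0 OR 1 = 1
n2 = B AND n1 = 1 AND 1 = 1
n3 = n2 AND D = 1 AND 1 = 1
n4 = F AND n3 = 0 AND 1 = 0
n5 = n4 AND E = 0 AND 1 = 0
n6 = n5 XOR G = 0 XOR 1 = 1
n7 = n6 AND n3 = 1 AND 1 = 1
So n7 = 1 as required.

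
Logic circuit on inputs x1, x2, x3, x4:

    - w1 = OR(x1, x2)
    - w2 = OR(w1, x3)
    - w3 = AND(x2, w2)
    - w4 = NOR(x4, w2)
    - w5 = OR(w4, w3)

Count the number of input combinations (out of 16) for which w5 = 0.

7

w5 = OR(w4, w3) must be 0, so both w4 = 0 and w3 = 0.
w4 = NOR(x4, w2) must be 0, so at least one of x4, w2 is 1.
w3 = AND(x2, w2) must be 0, so at least one of x2, w2 is 0.
Enumerating the 16 input combinations, 7 give w5 = 0 and 9 give w5 = 1.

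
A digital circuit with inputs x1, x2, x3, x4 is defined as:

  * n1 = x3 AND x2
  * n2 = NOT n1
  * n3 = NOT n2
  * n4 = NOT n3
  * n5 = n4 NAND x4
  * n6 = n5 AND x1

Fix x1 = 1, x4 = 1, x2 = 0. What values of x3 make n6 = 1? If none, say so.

With x1 = 1, x4 = 1, x2 = 0 fixed, none of the 2 settings of x3 give n6 = 1.
For example, with x3=1:
n1 = x3 AND x2 = 1 AND 0 = 0
n2 = NOT n1 = NOT 0 = 1
n3 = NOT n2 = NOT 1 = 0
n4 = NOT n3 = NOT 0 = 1
n5 = n4 NAND x4 = 1 NAND 1 = 0
n6 = n5 AND x1 = 0 AND 1 = 0
giving n6 = 0 ≠ 1.

no solution exists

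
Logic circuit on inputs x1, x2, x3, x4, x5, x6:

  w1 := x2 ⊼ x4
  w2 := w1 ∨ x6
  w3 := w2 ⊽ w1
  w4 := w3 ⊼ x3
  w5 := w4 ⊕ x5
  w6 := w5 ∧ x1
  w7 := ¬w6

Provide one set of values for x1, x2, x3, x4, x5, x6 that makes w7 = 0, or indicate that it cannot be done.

x1=1, x2=1, x3=1, x4=0, x5=0, x6=1

w7 = ¬w6 must be 0, so w6 = 1.
Check with x1=1, x2=1, x3=1, x4=0, x5=0, x6=1:
w1 = x2 ⊼ x4 = 1 ⊼ 0 = 1
w2 = w1 ∨ x6 = 1 ∨ 1 = 1
w3 = w2 ⊽ w1 = 1 ⊽ 1 = 0
w4 = w3 ⊼ x3 = 0 ⊼ 1 = 1
w5 = w4 ⊕ x5 = 1 ⊕ 0 = 1
w6 = w5 ∧ x1 = 1 ∧ 1 = 1
w7 = ¬w6 = ¬1 = 0
So w7 = 0 as required.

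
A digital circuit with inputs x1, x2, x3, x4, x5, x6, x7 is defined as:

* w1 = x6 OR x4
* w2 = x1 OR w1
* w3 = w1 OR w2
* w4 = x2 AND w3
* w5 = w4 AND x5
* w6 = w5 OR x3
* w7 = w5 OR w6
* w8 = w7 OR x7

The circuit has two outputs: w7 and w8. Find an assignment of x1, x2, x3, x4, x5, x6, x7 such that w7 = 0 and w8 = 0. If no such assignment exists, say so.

Check with x1=0 x2=0 x3=0 x4=0 x5=0 x6=0 x7=0:
w1 = x6 OR x4 = 0 OR 0 = 0
w2 = x1 OR w1 = 0 OR 0 = 0
w3 = w1 OR w2 = 0 OR 0 = 0
w4 = x2 AND w3 = 0 AND 0 = 0
w5 = w4 AND x5 = 0 AND 0 = 0
w6 = w5 OR x3 = 0 OR 0 = 0
w7 = w5 OR w6 = 0 OR 0 = 0
w8 = w7 OR x7 = 0 OR 0 = 0
So w7 = 0 and w8 = 0.

x1=0 x2=0 x3=0 x4=0 x5=0 x6=0 x7=0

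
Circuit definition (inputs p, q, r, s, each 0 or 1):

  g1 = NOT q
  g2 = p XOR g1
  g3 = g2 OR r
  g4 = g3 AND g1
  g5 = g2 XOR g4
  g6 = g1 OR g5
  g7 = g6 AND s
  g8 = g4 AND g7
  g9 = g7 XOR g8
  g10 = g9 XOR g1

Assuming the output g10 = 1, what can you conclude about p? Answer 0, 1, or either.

Both values of p occur among assignments with g10 = 1:
  p=0: p=0, q=0, r=0, s=0
  p=1: p=1, q=0, r=0, s=0

either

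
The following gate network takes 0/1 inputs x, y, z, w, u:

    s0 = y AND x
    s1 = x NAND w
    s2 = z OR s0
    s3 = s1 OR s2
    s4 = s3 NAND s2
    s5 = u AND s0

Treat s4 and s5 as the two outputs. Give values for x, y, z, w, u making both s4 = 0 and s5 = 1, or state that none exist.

Check with x=1, y=1, z=0, w=1, u=1:
s0 = y AND x = 1 AND 1 = 1
s1 = x NAND w = 1 NAND 1 = 0
s2 = z OR s0 = 0 OR 1 = 1
s3 = s1 OR s2 = 0 OR 1 = 1
s4 = s3 NAND s2 = 1 NAND 1 = 0
s5 = u AND s0 = 1 AND 1 = 1
So s4 = 0 and s5 = 1.

x=1, y=1, z=0, w=1, u=1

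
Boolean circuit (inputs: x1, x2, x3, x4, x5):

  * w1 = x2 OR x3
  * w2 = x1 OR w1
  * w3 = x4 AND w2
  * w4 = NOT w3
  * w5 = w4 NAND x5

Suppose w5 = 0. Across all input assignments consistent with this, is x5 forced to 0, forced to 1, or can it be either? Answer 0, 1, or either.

w5 = w4 NAND x5 must be 0, so both w4 = 1 and x5 = 1.
w4 = NOT w3 must be 1, so w3 = 0.
Every assignment with w5 = 0 has x5 = 1; there are 9 such assignment(s).

1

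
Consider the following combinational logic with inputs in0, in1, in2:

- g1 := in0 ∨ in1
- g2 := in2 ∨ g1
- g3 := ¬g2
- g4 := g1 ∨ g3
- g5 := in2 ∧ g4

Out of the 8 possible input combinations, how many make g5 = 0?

g5 = in2 ∧ g4 must be 0, so at least one of in2, g4 is 0.
Satisfying assignments:
  in0=0, in1=0, in2=0
  in0=0, in1=0, in2=1
  in0=0, in1=1, in2=0
  in0=1, in1=0, in2=0
  in0=1, in1=1, in2=0

5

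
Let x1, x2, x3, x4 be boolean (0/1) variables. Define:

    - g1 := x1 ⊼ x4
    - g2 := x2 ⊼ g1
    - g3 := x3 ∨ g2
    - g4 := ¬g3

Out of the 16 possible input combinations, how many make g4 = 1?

g4 = ¬g3 must be 1, so g3 = 0.
g3 = x3 ∨ g2 must be 0, so both x3 = 0 and g2 = 0.
Satisfying assignments:
  x1=0, x2=1, x3=0, x4=0
  x1=0, x2=1, x3=0, x4=1
  x1=1, x2=1, x3=0, x4=0

3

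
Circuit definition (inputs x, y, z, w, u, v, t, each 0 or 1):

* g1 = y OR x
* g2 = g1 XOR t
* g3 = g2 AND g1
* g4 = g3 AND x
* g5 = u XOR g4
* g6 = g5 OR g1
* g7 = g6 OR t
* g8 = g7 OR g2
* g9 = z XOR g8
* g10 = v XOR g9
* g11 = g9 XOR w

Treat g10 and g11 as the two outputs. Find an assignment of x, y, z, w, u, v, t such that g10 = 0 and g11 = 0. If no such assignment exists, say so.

x=1, y=0, z=1, w=0, u=1, v=0, t=0

Check with x=1, y=0, z=1, w=0, u=1, v=0, t=0:
g1 = y OR x = 0 OR 1 = 1
g2 = g1 XOR t = 1 XOR 0 = 1
g3 = g2 AND g1 = 1 AND 1 = 1
g4 = g3 AND x = 1 AND 1 = 1
g5 = u XOR g4 = 1 XOR 1 = 0
g6 = g5 OR g1 = 0 OR 1 = 1
g7 = g6 OR t = 1 OR 0 = 1
g8 = g7 OR g2 = 1 OR 1 = 1
g9 = z XOR g8 = 1 XOR 1 = 0
g10 = v XOR g9 = 0 XOR 0 = 0
g11 = g9 XOR w = 0 XOR 0 = 0
So g10 = 0 and g11 = 0.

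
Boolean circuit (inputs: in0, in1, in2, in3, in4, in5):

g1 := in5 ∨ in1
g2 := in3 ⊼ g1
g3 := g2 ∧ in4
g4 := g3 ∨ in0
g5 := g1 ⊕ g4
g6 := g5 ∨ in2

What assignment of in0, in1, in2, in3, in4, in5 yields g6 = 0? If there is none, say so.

Check with in0=1, in1=1, in2=0, in3=0, in4=1, in5=0:
g1 = in5 ∨ in1 = 0 ∨ 1 = 1
g2 = in3 ⊼ g1 = 0 ⊼ 1 = 1
g3 = g2 ∧ in4 = 1 ∧ 1 = 1
g4 = g3 ∨ in0 = 1 ∨ 1 = 1
g5 = g1 ⊕ g4 = 1 ⊕ 1 = 0
g6 = g5 ∨ in2 = 0 ∨ 0 = 0
So g6 = 0 as required.

in0=1, in1=1, in2=0, in3=0, in4=1, in5=0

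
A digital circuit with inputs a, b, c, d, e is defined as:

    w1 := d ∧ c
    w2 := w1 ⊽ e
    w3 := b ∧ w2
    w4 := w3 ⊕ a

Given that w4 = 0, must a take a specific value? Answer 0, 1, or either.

either

Both values of a occur among assignments with w4 = 0:
  a=0: a=0, b=0, c=0, d=0, e=0
  a=1: a=1, b=1, c=0, d=0, e=0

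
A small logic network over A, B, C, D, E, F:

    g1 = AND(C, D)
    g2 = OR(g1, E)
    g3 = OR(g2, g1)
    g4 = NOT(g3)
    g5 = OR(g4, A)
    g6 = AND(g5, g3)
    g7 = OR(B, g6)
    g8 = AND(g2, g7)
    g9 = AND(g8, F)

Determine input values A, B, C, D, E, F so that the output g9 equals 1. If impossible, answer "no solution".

A=0, B=1, C=1, D=0, E=1, F=1

g9 = AND(g8, F) must be 1, so both g8 = 1 and F = 1.
g8 = AND(g2, g7) must be 1, so both g2 = 1 and g7 = 1.
Check with A=0, B=1, C=1, D=0, E=1, F=1:
g1 = AND(C, D) = AND(1, 0) = 0
g2 = OR(g1, E) = OR(0, 1) = 1
g3 = OR(g2, g1) = OR(1, 0) = 1
g4 = NOT(g3) = NOT 1 = 0
g5 = OR(g4, A) = OR(0, 0) = 0
g6 = AND(g5, g3) = AND(0, 1) = 0
g7 = OR(B, g6) = OR(1, 0) = 1
g8 = AND(g2, g7) = AND(1, 1) = 1
g9 = AND(g8, F) = AND(1, 1) = 1
So g9 = 1 as required.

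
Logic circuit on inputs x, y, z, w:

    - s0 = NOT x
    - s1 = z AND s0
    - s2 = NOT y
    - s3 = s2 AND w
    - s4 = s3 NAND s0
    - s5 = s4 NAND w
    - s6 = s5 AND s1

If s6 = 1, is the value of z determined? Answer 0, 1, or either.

1

s6 = s5 AND s1 must be 1, so both s5 = 1 and s1 = 1.
s5 = s4 NAND w must be 1, so at least one of s4, w is 0.
Every assignment with s6 = 1 has z = 1; there are 3 such assignment(s).
  x=0, y=0, z=1, w=0
  x=0, y=0, z=1, w=1
  x=0, y=1, z=1, w=0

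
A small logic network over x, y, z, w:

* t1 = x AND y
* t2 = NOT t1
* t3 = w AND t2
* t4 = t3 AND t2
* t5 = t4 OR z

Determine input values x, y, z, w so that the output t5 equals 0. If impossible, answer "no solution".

t5 = t4 OR z must be 0, so both t4 = 0 and z = 0.
t4 = t3 AND t2 must be 0, so at least one of t3, t2 is 0.
Check with x=1, y=1, z=0, w=1:
t1 = x AND y = 1 AND 1 = 1
t2 = NOT t1 = NOT 1 = 0
t3 = w AND t2 = 1 AND 0 = 0
t4 = t3 AND t2 = 0 AND 0 = 0
t5 = t4 OR z = 0 OR 0 = 0
So t5 = 0 as required.

x=1, y=1, z=0, w=1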